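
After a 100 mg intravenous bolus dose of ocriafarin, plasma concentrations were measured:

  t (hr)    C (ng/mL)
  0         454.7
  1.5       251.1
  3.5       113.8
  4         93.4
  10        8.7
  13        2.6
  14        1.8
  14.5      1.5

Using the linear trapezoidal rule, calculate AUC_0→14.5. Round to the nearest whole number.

Trapezoidal AUC_0→14.5:
  [0→1.5]: (454.7+251.1)/2 × 1.5 = 529.35
  [1.5→3.5]: (251.1+113.8)/2 × 2 = 364.9
  [3.5→4]: (113.8+93.4)/2 × 0.5 = 51.8
  [4→10]: (93.4+8.7)/2 × 6 = 306.3
  [10→13]: (8.7+2.6)/2 × 3 = 16.95
  [13→14]: (2.6+1.8)/2 × 1 = 2.2
  [14→14.5]: (1.8+1.5)/2 × 0.5 = 0.825
  Sum = 1272.325 ng/mL·hr

AUC = 1272 ng/mL·hr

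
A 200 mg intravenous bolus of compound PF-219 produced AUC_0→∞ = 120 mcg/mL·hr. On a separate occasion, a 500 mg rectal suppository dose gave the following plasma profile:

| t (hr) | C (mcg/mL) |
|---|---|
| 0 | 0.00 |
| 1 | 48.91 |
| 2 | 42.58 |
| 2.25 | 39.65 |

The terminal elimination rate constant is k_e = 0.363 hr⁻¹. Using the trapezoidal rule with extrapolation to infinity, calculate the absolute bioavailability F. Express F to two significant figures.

F = 0.63

Trapezoidal AUC_0→2.25 (rectal suppository):
  [0→1]: (0.00+48.91)/2 × 1 = 24.455
  [1→2]: (48.91+42.58)/2 × 1 = 45.745
  [2→2.25]: (42.58+39.65)/2 × 0.25 = 10.27875
  Sum = 80.47875 mcg/mL·hr
Tail: C_last/k_e = 39.65/0.363 = 109.229
AUC_0→∞ (rectal suppository) = 80.47875 + 109.229 = 189.70775 mcg/mL·hr
F = (AUC_ev/D_ev)/(AUC_iv/D_iv) = (189.70775/500)/(120/200) = 0.3794155/0.6 = 0.6324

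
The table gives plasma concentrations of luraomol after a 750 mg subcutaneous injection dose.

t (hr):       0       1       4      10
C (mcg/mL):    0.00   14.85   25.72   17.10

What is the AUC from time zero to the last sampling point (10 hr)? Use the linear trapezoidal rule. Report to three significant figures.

Trapezoidal AUC_0→10:
  [0→1]: (0.00+14.85)/2 × 1 = 7.425
  [1→4]: (14.85+25.72)/2 × 3 = 60.855
  [4→10]: (25.72+17.10)/2 × 6 = 128.46
  Sum = 196.74 mcg/mL·hr

AUC = 197 mcg/mL·hr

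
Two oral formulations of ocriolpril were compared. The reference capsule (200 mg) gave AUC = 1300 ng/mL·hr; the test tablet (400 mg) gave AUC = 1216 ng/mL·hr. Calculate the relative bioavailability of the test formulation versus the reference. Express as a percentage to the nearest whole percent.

F_rel = 47%

F_rel = (AUC_test/D_test) / (AUC_ref/D_ref)
      = (1216/400) / (1300/200)
      = 3.04 / 6.5 = 0.4677 = 46.77%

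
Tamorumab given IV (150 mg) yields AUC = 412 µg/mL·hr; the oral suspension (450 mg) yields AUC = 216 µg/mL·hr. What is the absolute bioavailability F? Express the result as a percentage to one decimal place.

F = (AUC_ev / D_ev) / (AUC_iv / D_iv)
  = (216/450) / (412/150)
  = 0.48 / 2.74667 = 0.1748
  = 17.48%

F = 17.5%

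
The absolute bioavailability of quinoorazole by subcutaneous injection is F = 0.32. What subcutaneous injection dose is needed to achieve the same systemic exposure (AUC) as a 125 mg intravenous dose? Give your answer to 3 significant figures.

D_subcutaneous = 391 mg

For equal systemic exposure: F × D_ev = D_iv
D_ev = D_iv / F = 125 / 0.32 = 390.625 mg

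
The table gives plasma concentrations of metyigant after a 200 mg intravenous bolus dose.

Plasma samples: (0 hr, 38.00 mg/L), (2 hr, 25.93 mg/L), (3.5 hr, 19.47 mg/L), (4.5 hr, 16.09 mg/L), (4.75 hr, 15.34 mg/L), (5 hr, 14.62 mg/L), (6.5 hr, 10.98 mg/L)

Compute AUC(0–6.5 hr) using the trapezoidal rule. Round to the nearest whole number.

AUC = 143 mg/L·hr

Trapezoidal AUC_0→6.5:
  [0→2]: (38.00+25.93)/2 × 2 = 63.93
  [2→3.5]: (25.93+19.47)/2 × 1.5 = 34.05
  [3.5→4.5]: (19.47+16.09)/2 × 1 = 17.78
  [4.5→4.75]: (16.09+15.34)/2 × 0.25 = 3.92875
  [4.75→5]: (15.34+14.62)/2 × 0.25 = 3.745
  [5→6.5]: (14.62+10.98)/2 × 1.5 = 19.2
  Sum = 142.63375 mg/L·hr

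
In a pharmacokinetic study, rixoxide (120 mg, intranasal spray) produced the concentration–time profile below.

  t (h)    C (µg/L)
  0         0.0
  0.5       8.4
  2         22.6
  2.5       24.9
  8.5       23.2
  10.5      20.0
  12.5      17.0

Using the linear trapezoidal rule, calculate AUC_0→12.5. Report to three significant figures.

AUC = 262 µg/L·h

Trapezoidal AUC_0→12.5:
  [0→0.5]: (0.0+8.4)/2 × 0.5 = 2.1
  [0.5→2]: (8.4+22.6)/2 × 1.5 = 23.25
  [2→2.5]: (22.6+24.9)/2 × 0.5 = 11.875
  [2.5→8.5]: (24.9+23.2)/2 × 6 = 144.3
  [8.5→10.5]: (23.2+20.0)/2 × 2 = 43.2
  [10.5→12.5]: (20.0+17.0)/2 × 2 = 37.0
  Sum = 261.725 µg/L·h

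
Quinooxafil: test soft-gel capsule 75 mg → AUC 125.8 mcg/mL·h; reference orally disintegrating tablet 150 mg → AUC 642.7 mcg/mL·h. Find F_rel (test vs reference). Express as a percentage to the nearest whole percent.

F_rel = (AUC_test/D_test) / (AUC_ref/D_ref)
      = (125.8/75) / (642.7/150)
      = 1.67733 / 4.28467 = 0.3915 = 39.15%

F_rel = 39%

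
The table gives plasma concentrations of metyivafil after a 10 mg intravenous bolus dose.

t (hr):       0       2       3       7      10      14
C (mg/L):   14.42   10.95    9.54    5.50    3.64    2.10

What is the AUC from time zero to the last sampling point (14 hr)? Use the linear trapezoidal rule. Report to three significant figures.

AUC = 90.9 mg/L·hr

Trapezoidal AUC_0→14:
  [0→2]: (14.42+10.95)/2 × 2 = 25.37
  [2→3]: (10.95+9.54)/2 × 1 = 10.245
  [3→7]: (9.54+5.50)/2 × 4 = 30.08
  [7→10]: (5.50+3.64)/2 × 3 = 13.71
  [10→14]: (3.64+2.10)/2 × 4 = 11.48
  Sum = 90.885 mg/L·hr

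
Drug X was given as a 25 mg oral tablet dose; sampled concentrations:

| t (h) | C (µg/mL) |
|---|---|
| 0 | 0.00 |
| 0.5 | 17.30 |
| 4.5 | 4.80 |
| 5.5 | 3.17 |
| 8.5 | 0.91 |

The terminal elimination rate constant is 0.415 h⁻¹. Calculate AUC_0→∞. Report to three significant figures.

AUC = 60.8 µg/mL·h

Trapezoidal AUC_0→8.5:
  [0→0.5]: (0.00+17.30)/2 × 0.5 = 4.325
  [0.5→4.5]: (17.30+4.80)/2 × 4 = 44.2
  [4.5→5.5]: (4.80+3.17)/2 × 1 = 3.985
  [5.5→8.5]: (3.17+0.91)/2 × 3 = 6.12
  Sum = 58.63 µg/mL·h
Extrapolated tail: C_last / k_e = 0.91 / 0.415 = 2.193
AUC_0→∞ = 58.63 + 2.193 = 60.823 µg/mL·h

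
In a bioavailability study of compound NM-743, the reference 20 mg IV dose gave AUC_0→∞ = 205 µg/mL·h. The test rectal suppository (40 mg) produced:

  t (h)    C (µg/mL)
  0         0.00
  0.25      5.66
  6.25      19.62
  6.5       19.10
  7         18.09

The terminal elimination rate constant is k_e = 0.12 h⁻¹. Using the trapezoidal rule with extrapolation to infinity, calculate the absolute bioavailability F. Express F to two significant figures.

F = 0.59

Trapezoidal AUC_0→7 (rectal suppository):
  [0→0.25]: (0.00+5.66)/2 × 0.25 = 0.7075
  [0.25→6.25]: (5.66+19.62)/2 × 6 = 75.84
  [6.25→6.5]: (19.62+19.10)/2 × 0.25 = 4.84
  [6.5→7]: (19.10+18.09)/2 × 0.5 = 9.2975
  Sum = 90.685 µg/mL·h
Tail: C_last/k_e = 18.09/0.12 = 150.750
AUC_0→∞ (rectal suppository) = 90.685 + 150.750 = 241.435 µg/mL·h
F = (AUC_ev/D_ev)/(AUC_iv/D_iv) = (241.435/40)/(205/20) = 6.035875/10.25 = 0.5889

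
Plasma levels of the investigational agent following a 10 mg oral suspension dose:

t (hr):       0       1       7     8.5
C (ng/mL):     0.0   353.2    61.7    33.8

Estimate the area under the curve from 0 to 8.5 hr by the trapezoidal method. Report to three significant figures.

AUC = 1490 ng/mL·hr

Trapezoidal AUC_0→8.5:
  [0→1]: (0.0+353.2)/2 × 1 = 176.6
  [1→7]: (353.2+61.7)/2 × 6 = 1244.7
  [7→8.5]: (61.7+33.8)/2 × 1.5 = 71.625
  Sum = 1492.925 ng/mL·hr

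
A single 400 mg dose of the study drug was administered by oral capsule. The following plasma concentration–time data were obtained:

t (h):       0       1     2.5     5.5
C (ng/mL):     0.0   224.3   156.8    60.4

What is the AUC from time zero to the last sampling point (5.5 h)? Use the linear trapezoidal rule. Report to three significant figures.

Trapezoidal AUC_0→5.5:
  [0→1]: (0.0+224.3)/2 × 1 = 112.15
  [1→2.5]: (224.3+156.8)/2 × 1.5 = 285.825
  [2.5→5.5]: (156.8+60.4)/2 × 3 = 325.8
  Sum = 723.775 ng/mL·h

AUC = 724 ng/mL·h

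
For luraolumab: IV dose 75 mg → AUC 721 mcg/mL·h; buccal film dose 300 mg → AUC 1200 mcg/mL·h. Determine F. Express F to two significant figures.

F = 0.42

F = (AUC_ev / D_ev) / (AUC_iv / D_iv)
  = (1200/300) / (721/75)
  = 4 / 9.61333 = 0.4161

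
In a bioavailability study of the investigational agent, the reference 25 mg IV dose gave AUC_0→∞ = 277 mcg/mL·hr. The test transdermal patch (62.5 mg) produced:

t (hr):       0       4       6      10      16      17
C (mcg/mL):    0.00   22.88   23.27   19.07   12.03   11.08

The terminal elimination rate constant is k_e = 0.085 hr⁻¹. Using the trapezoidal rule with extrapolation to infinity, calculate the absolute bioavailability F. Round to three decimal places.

Trapezoidal AUC_0→17 (transdermal patch):
  [0→4]: (0.00+22.88)/2 × 4 = 45.76
  [4→6]: (22.88+23.27)/2 × 2 = 46.15
  [6→10]: (23.27+19.07)/2 × 4 = 84.68
  [10→16]: (19.07+12.03)/2 × 6 = 93.3
  [16→17]: (12.03+11.08)/2 × 1 = 11.555
  Sum = 281.445 mcg/mL·hr
Tail: C_last/k_e = 11.08/0.085 = 130.353
AUC_0→∞ (transdermal patch) = 281.445 + 130.353 = 411.798 mcg/mL·hr
F = (AUC_ev/D_ev)/(AUC_iv/D_iv) = (411.798/62.5)/(277/25) = 6.588768/11.08 = 0.5947

F = 0.595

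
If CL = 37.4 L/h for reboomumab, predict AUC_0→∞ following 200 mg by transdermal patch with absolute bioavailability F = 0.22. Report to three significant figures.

AUC_0→∞ = F × Dose / CL
        = 0.22 × 200 / 37.4 = 1.17647 mg/L·h

AUC = 1.18 mg/L·h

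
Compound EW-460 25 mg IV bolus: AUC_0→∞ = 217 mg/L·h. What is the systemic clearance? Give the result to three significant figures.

CL = 0.115 L/h

CL = Dose_iv / AUC_0→∞
   = 25 / 217 = 0.115207 L/h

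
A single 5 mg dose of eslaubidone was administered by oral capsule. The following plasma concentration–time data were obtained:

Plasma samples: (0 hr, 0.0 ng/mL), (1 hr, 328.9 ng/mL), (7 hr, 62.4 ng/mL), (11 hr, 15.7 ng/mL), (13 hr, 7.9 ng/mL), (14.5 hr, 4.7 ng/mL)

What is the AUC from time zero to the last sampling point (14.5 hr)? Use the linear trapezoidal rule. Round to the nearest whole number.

AUC = 1528 ng/mL·hr

Trapezoidal AUC_0→14.5:
  [0→1]: (0.0+328.9)/2 × 1 = 164.45
  [1→7]: (328.9+62.4)/2 × 6 = 1173.9
  [7→11]: (62.4+15.7)/2 × 4 = 156.2
  [11→13]: (15.7+7.9)/2 × 2 = 23.6
  [13→14.5]: (7.9+4.7)/2 × 1.5 = 9.45
  Sum = 1527.6 ng/mL·hr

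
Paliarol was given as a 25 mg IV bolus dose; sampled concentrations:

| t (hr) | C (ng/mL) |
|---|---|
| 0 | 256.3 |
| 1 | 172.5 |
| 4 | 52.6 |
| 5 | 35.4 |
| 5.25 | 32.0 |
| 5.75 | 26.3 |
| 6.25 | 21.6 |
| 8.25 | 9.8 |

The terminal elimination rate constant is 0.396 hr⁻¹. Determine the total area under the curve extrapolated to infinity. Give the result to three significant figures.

AUC = 687 ng/mL·hr

Trapezoidal AUC_0→8.25:
  [0→1]: (256.3+172.5)/2 × 1 = 214.4
  [1→4]: (172.5+52.6)/2 × 3 = 337.65
  [4→5]: (52.6+35.4)/2 × 1 = 44.0
  [5→5.25]: (35.4+32.0)/2 × 0.25 = 8.425
  [5.25→5.75]: (32.0+26.3)/2 × 0.5 = 14.575
  [5.75→6.25]: (26.3+21.6)/2 × 0.5 = 11.975
  [6.25→8.25]: (21.6+9.8)/2 × 2 = 31.4
  Sum = 662.425 ng/mL·hr
Extrapolated tail: C_last / k_e = 9.8 / 0.396 = 24.747
AUC_0→∞ = 662.425 + 24.747 = 687.172 ng/mL·hr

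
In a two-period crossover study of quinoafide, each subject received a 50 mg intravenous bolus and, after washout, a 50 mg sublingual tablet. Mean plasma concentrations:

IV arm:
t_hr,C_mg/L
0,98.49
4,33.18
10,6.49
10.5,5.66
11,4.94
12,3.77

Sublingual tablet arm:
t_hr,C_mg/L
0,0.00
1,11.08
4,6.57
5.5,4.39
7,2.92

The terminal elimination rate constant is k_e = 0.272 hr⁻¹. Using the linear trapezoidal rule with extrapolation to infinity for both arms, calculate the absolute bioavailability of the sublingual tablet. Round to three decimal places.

F = 0.139

Trapezoidal AUC_0→12 (IV):
  [0→4]: (98.49+33.18)/2 × 4 = 263.34
  [4→10]: (33.18+6.49)/2 × 6 = 119.01
  [10→10.5]: (6.49+5.66)/2 × 0.5 = 3.0375
  [10.5→11]: (5.66+4.94)/2 × 0.5 = 2.65
  [11→12]: (4.94+3.77)/2 × 1 = 4.355
  Sum = 392.3925 mg/L·hr
IV tail: 3.77/0.272 = 13.860; AUC_iv,0→∞ = 392.3925 + 13.860 = 406.2525 mg/L·hr
Trapezoidal AUC_0→7 (sublingual tablet):
  [0→1]: (0.00+11.08)/2 × 1 = 5.54
  [1→4]: (11.08+6.57)/2 × 3 = 26.475
  [4→5.5]: (6.57+4.39)/2 × 1.5 = 8.22
  [5.5→7]: (4.39+2.92)/2 × 1.5 = 5.4825
  Sum = 45.7175 mg/L·hr
sublingual tablet tail: 2.92/0.272 = 10.735; AUC_ev,0→∞ = 45.7175 + 10.735 = 56.4525 mg/L·hr
F = (AUC_ev/D_ev)/(AUC_iv/D_iv) = (56.4525/50)/(406.2525/50) = 1.12905/8.12505 = 0.1390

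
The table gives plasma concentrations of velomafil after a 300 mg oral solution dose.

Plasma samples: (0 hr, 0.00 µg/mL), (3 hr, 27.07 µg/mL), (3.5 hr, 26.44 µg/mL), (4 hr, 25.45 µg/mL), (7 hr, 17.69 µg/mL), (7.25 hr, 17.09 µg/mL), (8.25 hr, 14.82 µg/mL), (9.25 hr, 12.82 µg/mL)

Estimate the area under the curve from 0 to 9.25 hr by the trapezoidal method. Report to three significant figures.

Trapezoidal AUC_0→9.25:
  [0→3]: (0.00+27.07)/2 × 3 = 40.605
  [3→3.5]: (27.07+26.44)/2 × 0.5 = 13.3775
  [3.5→4]: (26.44+25.45)/2 × 0.5 = 12.9725
  [4→7]: (25.45+17.69)/2 × 3 = 64.71
  [7→7.25]: (17.69+17.09)/2 × 0.25 = 4.3475
  [7.25→8.25]: (17.09+14.82)/2 × 1 = 15.955
  [8.25→9.25]: (14.82+12.82)/2 × 1 = 13.82
  Sum = 165.7875 µg/mL·hr

AUC = 166 µg/mL·hr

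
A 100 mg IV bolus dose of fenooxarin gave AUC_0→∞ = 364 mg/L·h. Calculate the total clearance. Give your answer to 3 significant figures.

CL = 0.275 L/h

CL = Dose_iv / AUC_0→∞
   = 100 / 364 = 0.274725 L/h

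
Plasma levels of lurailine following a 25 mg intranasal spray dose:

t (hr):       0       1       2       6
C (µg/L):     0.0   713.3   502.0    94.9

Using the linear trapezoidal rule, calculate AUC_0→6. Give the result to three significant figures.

AUC = 2160 µg/L·hr

Trapezoidal AUC_0→6:
  [0→1]: (0.0+713.3)/2 × 1 = 356.65
  [1→2]: (713.3+502.0)/2 × 1 = 607.65
  [2→6]: (502.0+94.9)/2 × 4 = 1193.8
  Sum = 2158.1 µg/L·hr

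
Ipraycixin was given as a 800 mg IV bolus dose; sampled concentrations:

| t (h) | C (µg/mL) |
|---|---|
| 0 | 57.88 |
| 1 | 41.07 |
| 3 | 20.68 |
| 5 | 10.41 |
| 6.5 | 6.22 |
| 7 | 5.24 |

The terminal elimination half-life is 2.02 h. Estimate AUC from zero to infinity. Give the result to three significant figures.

AUC = 173 µg/mL·h

Trapezoidal AUC_0→7:
  [0→1]: (57.88+41.07)/2 × 1 = 49.475
  [1→3]: (41.07+20.68)/2 × 2 = 61.75
  [3→5]: (20.68+10.41)/2 × 2 = 31.09
  [5→6.5]: (10.41+6.22)/2 × 1.5 = 12.4725
  [6.5→7]: (6.22+5.24)/2 × 0.5 = 2.865
  Sum = 157.6525 µg/mL·h
k_e = ln2 / t½ = 0.693147 / 2.02 = 0.3431 h^-1
Extrapolated tail: C_last / k_e = 5.24 / 0.3431 = 15.273
AUC_0→∞ = 157.6525 + 15.273 = 172.9255 µg/mL·h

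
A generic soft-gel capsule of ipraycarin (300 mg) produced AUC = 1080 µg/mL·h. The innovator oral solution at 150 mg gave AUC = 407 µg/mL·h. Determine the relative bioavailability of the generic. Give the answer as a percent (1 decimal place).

F_rel = (AUC_test/D_test) / (AUC_ref/D_ref)
      = (1080/300) / (407/150)
      = 3.6 / 2.71333 = 1.3268 = 132.68%

F_rel = 132.7%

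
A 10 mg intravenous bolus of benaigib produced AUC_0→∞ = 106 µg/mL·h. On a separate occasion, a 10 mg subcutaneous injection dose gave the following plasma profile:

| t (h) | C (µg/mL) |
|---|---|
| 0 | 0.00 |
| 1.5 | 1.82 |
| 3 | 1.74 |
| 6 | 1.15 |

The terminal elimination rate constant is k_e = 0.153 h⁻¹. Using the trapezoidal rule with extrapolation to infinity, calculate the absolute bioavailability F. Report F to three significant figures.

F = 0.150

Trapezoidal AUC_0→6 (subcutaneous injection):
  [0→1.5]: (0.00+1.82)/2 × 1.5 = 1.365
  [1.5→3]: (1.82+1.74)/2 × 1.5 = 2.67
  [3→6]: (1.74+1.15)/2 × 3 = 4.335
  Sum = 8.37 µg/mL·h
Tail: C_last/k_e = 1.15/0.153 = 7.516
AUC_0→∞ (subcutaneous injection) = 8.37 + 7.516 = 15.886 µg/mL·h
F = (AUC_ev/D_ev)/(AUC_iv/D_iv) = (15.886/10)/(106/10) = 1.5886/10.6 = 0.1499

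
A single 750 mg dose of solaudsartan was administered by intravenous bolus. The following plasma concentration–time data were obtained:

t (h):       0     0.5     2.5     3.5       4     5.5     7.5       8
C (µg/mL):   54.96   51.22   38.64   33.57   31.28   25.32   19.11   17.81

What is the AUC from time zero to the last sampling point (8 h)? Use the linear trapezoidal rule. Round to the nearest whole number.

AUC = 265 µg/mL·h

Trapezoidal AUC_0→8:
  [0→0.5]: (54.96+51.22)/2 × 0.5 = 26.545
  [0.5→2.5]: (51.22+38.64)/2 × 2 = 89.86
  [2.5→3.5]: (38.64+33.57)/2 × 1 = 36.105
  [3.5→4]: (33.57+31.28)/2 × 0.5 = 16.2125
  [4→5.5]: (31.28+25.32)/2 × 1.5 = 42.45
  [5.5→7.5]: (25.32+19.11)/2 × 2 = 44.43
  [7.5→8]: (19.11+17.81)/2 × 0.5 = 9.23
  Sum = 264.8325 µg/mL·h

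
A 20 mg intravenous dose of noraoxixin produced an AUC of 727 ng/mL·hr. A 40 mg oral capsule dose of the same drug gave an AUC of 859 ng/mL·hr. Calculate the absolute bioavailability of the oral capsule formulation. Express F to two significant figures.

F = (AUC_ev / D_ev) / (AUC_iv / D_iv)
  = (859/40) / (727/20)
  = 21.475 / 36.35 = 0.5908

F = 0.59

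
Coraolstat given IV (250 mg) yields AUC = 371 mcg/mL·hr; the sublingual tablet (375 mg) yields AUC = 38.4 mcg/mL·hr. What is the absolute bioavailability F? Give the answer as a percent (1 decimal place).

F = (AUC_ev / D_ev) / (AUC_iv / D_iv)
  = (38.4/375) / (371/250)
  = 0.1024 / 1.484 = 0.0690
  = 6.90%

F = 6.9%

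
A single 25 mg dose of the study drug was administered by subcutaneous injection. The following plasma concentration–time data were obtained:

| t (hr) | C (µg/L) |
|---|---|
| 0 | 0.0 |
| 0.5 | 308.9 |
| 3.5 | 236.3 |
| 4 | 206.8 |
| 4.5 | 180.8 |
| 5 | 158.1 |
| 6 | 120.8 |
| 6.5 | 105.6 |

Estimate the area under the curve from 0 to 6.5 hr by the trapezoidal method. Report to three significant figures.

Trapezoidal AUC_0→6.5:
  [0→0.5]: (0.0+308.9)/2 × 0.5 = 77.225
  [0.5→3.5]: (308.9+236.3)/2 × 3 = 817.8
  [3.5→4]: (236.3+206.8)/2 × 0.5 = 110.775
  [4→4.5]: (206.8+180.8)/2 × 0.5 = 96.9
  [4.5→5]: (180.8+158.1)/2 × 0.5 = 84.725
  [5→6]: (158.1+120.8)/2 × 1 = 139.45
  [6→6.5]: (120.8+105.6)/2 × 0.5 = 56.6
  Sum = 1383.475 µg/L·hr

AUC = 1380 µg/L·hr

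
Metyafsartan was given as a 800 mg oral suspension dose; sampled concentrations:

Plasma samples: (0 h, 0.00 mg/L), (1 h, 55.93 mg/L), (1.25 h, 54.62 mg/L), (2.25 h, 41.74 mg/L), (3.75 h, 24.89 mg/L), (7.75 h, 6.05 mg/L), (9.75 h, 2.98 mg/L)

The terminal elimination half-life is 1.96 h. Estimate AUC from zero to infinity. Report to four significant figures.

AUC = 219.3 mg/L·h

Trapezoidal AUC_0→9.75:
  [0→1]: (0.00+55.93)/2 × 1 = 27.965
  [1→1.25]: (55.93+54.62)/2 × 0.25 = 13.81875
  [1.25→2.25]: (54.62+41.74)/2 × 1 = 48.18
  [2.25→3.75]: (41.74+24.89)/2 × 1.5 = 49.9725
  [3.75→7.75]: (24.89+6.05)/2 × 4 = 61.88
  [7.75→9.75]: (6.05+2.98)/2 × 2 = 9.03
  Sum = 210.84625 mg/L·h
k_e = ln2 / t½ = 0.693147 / 1.96 = 0.3536 h^-1
Extrapolated tail: C_last / k_e = 2.98 / 0.3536 = 8.428
AUC_0→∞ = 210.84625 + 8.428 = 219.27425 mg/L·h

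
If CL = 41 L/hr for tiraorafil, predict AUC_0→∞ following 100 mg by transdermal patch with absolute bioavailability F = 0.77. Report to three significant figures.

AUC = 1.88 mg/L·hr

AUC_0→∞ = F × Dose / CL
        = 0.77 × 100 / 41 = 1.87805 mg/L·hr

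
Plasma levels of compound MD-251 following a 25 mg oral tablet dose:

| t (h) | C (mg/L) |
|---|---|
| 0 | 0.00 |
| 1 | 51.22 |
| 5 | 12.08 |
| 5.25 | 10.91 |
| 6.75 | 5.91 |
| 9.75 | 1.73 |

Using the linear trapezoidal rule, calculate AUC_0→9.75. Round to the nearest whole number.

Trapezoidal AUC_0→9.75:
  [0→1]: (0.00+51.22)/2 × 1 = 25.61
  [1→5]: (51.22+12.08)/2 × 4 = 126.6
  [5→5.25]: (12.08+10.91)/2 × 0.25 = 2.87375
  [5.25→6.75]: (10.91+5.91)/2 × 1.5 = 12.615
  [6.75→9.75]: (5.91+1.73)/2 × 3 = 11.46
  Sum = 179.15875 mg/L·h

AUC = 179 mg/L·h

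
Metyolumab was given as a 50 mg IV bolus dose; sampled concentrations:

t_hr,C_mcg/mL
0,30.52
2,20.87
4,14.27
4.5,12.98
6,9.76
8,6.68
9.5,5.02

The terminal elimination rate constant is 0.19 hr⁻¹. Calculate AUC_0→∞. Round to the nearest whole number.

AUC = 162 mcg/mL·hr

Trapezoidal AUC_0→9.5:
  [0→2]: (30.52+20.87)/2 × 2 = 51.39
  [2→4]: (20.87+14.27)/2 × 2 = 35.14
  [4→4.5]: (14.27+12.98)/2 × 0.5 = 6.8125
  [4.5→6]: (12.98+9.76)/2 × 1.5 = 17.055
  [6→8]: (9.76+6.68)/2 × 2 = 16.44
  [8→9.5]: (6.68+5.02)/2 × 1.5 = 8.775
  Sum = 135.6125 mcg/mL·hr
Extrapolated tail: C_last / k_e = 5.02 / 0.19 = 26.421
AUC_0→∞ = 135.6125 + 26.421 = 162.0335 mcg/mL·hr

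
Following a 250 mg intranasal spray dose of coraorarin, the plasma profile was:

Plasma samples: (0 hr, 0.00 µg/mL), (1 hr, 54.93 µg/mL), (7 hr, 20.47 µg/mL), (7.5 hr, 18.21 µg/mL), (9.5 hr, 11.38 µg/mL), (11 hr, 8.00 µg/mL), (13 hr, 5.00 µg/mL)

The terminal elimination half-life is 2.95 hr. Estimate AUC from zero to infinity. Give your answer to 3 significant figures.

AUC = 342 µg/mL·hr

Trapezoidal AUC_0→13:
  [0→1]: (0.00+54.93)/2 × 1 = 27.465
  [1→7]: (54.93+20.47)/2 × 6 = 226.2
  [7→7.5]: (20.47+18.21)/2 × 0.5 = 9.67
  [7.5→9.5]: (18.21+11.38)/2 × 2 = 29.59
  [9.5→11]: (11.38+8.00)/2 × 1.5 = 14.535
  [11→13]: (8.00+5.00)/2 × 2 = 13.0
  Sum = 320.46 µg/mL·hr
k_e = ln2 / t½ = 0.693147 / 2.95 = 0.2350 hr^-1
Extrapolated tail: C_last / k_e = 5.00 / 0.235 = 21.277
AUC_0→∞ = 320.46 + 21.277 = 341.737 µg/mL·hr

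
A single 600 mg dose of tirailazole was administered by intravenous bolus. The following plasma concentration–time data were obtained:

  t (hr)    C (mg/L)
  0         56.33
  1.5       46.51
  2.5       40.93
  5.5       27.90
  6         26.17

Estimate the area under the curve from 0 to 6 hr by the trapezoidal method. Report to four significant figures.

AUC = 237.6 mg/L·hr

Trapezoidal AUC_0→6:
  [0→1.5]: (56.33+46.51)/2 × 1.5 = 77.13
  [1.5→2.5]: (46.51+40.93)/2 × 1 = 43.72
  [2.5→5.5]: (40.93+27.90)/2 × 3 = 103.245
  [5.5→6]: (27.90+26.17)/2 × 0.5 = 13.5175
  Sum = 237.6125 mg/L·hr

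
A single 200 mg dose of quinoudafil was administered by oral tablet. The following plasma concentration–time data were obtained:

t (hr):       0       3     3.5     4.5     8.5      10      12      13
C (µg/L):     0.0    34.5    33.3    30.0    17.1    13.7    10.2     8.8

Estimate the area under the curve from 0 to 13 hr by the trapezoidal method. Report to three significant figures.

AUC = 251 µg/L·hr

Trapezoidal AUC_0→13:
  [0→3]: (0.0+34.5)/2 × 3 = 51.75
  [3→3.5]: (34.5+33.3)/2 × 0.5 = 16.95
  [3.5→4.5]: (33.3+30.0)/2 × 1 = 31.65
  [4.5→8.5]: (30.0+17.1)/2 × 4 = 94.2
  [8.5→10]: (17.1+13.7)/2 × 1.5 = 23.1
  [10→12]: (13.7+10.2)/2 × 2 = 23.9
  [12→13]: (10.2+8.8)/2 × 1 = 9.5
  Sum = 251.05 µg/L·hr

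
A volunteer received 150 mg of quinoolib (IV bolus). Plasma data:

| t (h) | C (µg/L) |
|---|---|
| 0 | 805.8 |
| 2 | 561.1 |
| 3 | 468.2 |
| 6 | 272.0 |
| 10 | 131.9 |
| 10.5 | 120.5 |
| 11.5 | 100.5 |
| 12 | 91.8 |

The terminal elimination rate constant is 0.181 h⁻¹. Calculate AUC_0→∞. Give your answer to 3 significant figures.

Trapezoidal AUC_0→12:
  [0→2]: (805.8+561.1)/2 × 2 = 1366.9
  [2→3]: (561.1+468.2)/2 × 1 = 514.65
  [3→6]: (468.2+272.0)/2 × 3 = 1110.3
  [6→10]: (272.0+131.9)/2 × 4 = 807.8
  [10→10.5]: (131.9+120.5)/2 × 0.5 = 63.1
  [10.5→11.5]: (120.5+100.5)/2 × 1 = 110.5
  [11.5→12]: (100.5+91.8)/2 × 0.5 = 48.075
  Sum = 4021.325 µg/L·h
Extrapolated tail: C_last / k_e = 91.8 / 0.181 = 507.182
AUC_0→∞ = 4021.325 + 507.182 = 4528.507 µg/L·h

AUC = 4530 µg/L·h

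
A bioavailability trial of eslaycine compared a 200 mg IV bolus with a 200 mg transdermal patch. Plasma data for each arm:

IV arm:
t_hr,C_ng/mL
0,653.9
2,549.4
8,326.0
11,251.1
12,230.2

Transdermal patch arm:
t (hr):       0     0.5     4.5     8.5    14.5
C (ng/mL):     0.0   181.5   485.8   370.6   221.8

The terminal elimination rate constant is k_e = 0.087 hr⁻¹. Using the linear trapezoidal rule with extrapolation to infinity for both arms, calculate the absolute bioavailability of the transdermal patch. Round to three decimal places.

F = 0.979

Trapezoidal AUC_0→12 (IV):
  [0→2]: (653.9+549.4)/2 × 2 = 1203.3
  [2→8]: (549.4+326.0)/2 × 6 = 2626.2
  [8→11]: (326.0+251.1)/2 × 3 = 865.65
  [11→12]: (251.1+230.2)/2 × 1 = 240.65
  Sum = 4935.8 ng/mL·hr
IV tail: 230.2/0.087 = 2645.977; AUC_iv,0→∞ = 4935.8 + 2645.977 = 7581.777 ng/mL·hr
Trapezoidal AUC_0→14.5 (transdermal patch):
  [0→0.5]: (0.0+181.5)/2 × 0.5 = 45.375
  [0.5→4.5]: (181.5+485.8)/2 × 4 = 1334.6
  [4.5→8.5]: (485.8+370.6)/2 × 4 = 1712.8
  [8.5→14.5]: (370.6+221.8)/2 × 6 = 1777.2
  Sum = 4869.975 ng/mL·hr
transdermal patch tail: 221.8/0.087 = 2549.425; AUC_ev,0→∞ = 4869.975 + 2549.425 = 7419.4 ng/mL·hr
F = (AUC_ev/D_ev)/(AUC_iv/D_iv) = (7419.4/200)/(7581.777/200) = 37.097/37.908885 = 0.9786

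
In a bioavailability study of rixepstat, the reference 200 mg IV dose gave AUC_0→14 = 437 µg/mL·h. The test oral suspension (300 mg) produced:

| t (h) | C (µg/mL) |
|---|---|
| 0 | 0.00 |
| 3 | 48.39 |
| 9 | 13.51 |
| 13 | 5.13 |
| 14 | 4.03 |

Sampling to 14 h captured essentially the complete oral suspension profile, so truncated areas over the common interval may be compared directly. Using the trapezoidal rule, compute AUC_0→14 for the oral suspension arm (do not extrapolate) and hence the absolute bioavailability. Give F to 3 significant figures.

Trapezoidal AUC_0→14 (oral suspension):
  [0→3]: (0.00+48.39)/2 × 3 = 72.585
  [3→9]: (48.39+13.51)/2 × 6 = 185.7
  [9→13]: (13.51+5.13)/2 × 4 = 37.28
  [13→14]: (5.13+4.03)/2 × 1 = 4.58
  Sum = 300.145 µg/mL·h
F = (AUC_ev/D_ev)/(AUC_iv/D_iv) = (300.145/300)/(437/200) = 1.00048/2.185 = 0.4579

F = 0.458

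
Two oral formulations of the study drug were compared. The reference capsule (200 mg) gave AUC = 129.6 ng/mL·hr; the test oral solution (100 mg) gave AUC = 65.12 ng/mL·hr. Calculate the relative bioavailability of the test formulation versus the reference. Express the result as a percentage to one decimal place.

F_rel = (AUC_test/D_test) / (AUC_ref/D_ref)
      = (65.12/100) / (129.6/200)
      = 0.6512 / 0.648 = 1.0049 = 100.49%

F_rel = 100.5%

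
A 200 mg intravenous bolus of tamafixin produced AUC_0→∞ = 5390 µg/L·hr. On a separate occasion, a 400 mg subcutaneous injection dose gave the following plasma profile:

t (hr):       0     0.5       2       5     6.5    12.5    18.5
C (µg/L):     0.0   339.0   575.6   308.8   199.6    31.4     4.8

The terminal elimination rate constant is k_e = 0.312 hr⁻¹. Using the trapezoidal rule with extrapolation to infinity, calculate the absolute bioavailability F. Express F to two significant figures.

F = 0.31

Trapezoidal AUC_0→18.5 (subcutaneous injection):
  [0→0.5]: (0.0+339.0)/2 × 0.5 = 84.75
  [0.5→2]: (339.0+575.6)/2 × 1.5 = 685.95
  [2→5]: (575.6+308.8)/2 × 3 = 1326.6
  [5→6.5]: (308.8+199.6)/2 × 1.5 = 381.3
  [6.5→12.5]: (199.6+31.4)/2 × 6 = 693.0
  [12.5→18.5]: (31.4+4.8)/2 × 6 = 108.6
  Sum = 3280.2 µg/L·hr
Tail: C_last/k_e = 4.8/0.312 = 15.385
AUC_0→∞ (subcutaneous injection) = 3280.2 + 15.385 = 3295.585 µg/L·hr
F = (AUC_ev/D_ev)/(AUC_iv/D_iv) = (3295.585/400)/(5390/200) = 8.2389625/26.95 = 0.3057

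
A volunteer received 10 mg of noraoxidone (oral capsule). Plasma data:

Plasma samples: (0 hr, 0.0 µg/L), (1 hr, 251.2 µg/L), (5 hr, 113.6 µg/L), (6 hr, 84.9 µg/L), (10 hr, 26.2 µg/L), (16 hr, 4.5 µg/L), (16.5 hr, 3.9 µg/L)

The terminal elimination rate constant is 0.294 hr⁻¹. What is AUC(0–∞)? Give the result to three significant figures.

Trapezoidal AUC_0→16.5:
  [0→1]: (0.0+251.2)/2 × 1 = 125.6
  [1→5]: (251.2+113.6)/2 × 4 = 729.6
  [5→6]: (113.6+84.9)/2 × 1 = 99.25
  [6→10]: (84.9+26.2)/2 × 4 = 222.2
  [10→16]: (26.2+4.5)/2 × 6 = 92.1
  [16→16.5]: (4.5+3.9)/2 × 0.5 = 2.1
  Sum = 1270.85 µg/L·hr
Extrapolated tail: C_last / k_e = 3.9 / 0.294 = 13.265
AUC_0→∞ = 1270.85 + 13.265 = 1284.115 µg/L·hr

AUC = 1280 µg/L·hr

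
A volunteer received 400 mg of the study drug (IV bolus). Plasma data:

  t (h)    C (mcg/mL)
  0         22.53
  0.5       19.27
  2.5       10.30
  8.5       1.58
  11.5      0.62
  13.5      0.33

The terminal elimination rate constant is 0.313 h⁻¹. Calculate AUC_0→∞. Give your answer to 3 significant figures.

AUC = 81.0 mcg/mL·h

Trapezoidal AUC_0→13.5:
  [0→0.5]: (22.53+19.27)/2 × 0.5 = 10.45
  [0.5→2.5]: (19.27+10.30)/2 × 2 = 29.57
  [2.5→8.5]: (10.30+1.58)/2 × 6 = 35.64
  [8.5→11.5]: (1.58+0.62)/2 × 3 = 3.3
  [11.5→13.5]: (0.62+0.33)/2 × 2 = 0.95
  Sum = 79.91 mcg/mL·h
Extrapolated tail: C_last / k_e = 0.33 / 0.313 = 1.054
AUC_0→∞ = 79.91 + 1.054 = 80.964 mcg/mL·h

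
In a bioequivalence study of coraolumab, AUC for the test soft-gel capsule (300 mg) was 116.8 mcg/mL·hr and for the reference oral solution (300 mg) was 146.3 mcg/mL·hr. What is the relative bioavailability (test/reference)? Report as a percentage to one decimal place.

F_rel = 79.8%

F_rel = (AUC_test/D_test) / (AUC_ref/D_ref)
      = (116.8/300) / (146.3/300)
      = 0.389333 / 0.487667 = 0.7984 = 79.84%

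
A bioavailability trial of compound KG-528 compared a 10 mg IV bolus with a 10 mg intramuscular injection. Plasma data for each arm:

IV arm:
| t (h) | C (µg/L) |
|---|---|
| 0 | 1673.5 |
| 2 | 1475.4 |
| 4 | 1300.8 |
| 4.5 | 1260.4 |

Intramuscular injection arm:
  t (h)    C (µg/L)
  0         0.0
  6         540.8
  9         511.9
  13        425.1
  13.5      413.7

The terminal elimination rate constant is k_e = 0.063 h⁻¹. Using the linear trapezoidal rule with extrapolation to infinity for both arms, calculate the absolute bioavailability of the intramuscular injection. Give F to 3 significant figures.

Trapezoidal AUC_0→4.5 (IV):
  [0→2]: (1673.5+1475.4)/2 × 2 = 3148.9
  [2→4]: (1475.4+1300.8)/2 × 2 = 2776.2
  [4→4.5]: (1300.8+1260.4)/2 × 0.5 = 640.3
  Sum = 6565.4 µg/L·h
IV tail: 1260.4/0.063 = 20006.349; AUC_iv,0→∞ = 6565.4 + 20006.349 = 26571.749 µg/L·h
Trapezoidal AUC_0→13.5 (intramuscular injection):
  [0→6]: (0.0+540.8)/2 × 6 = 1622.4
  [6→9]: (540.8+511.9)/2 × 3 = 1579.05
  [9→13]: (511.9+425.1)/2 × 4 = 1874.0
  [13→13.5]: (425.1+413.7)/2 × 0.5 = 209.7
  Sum = 5285.15 µg/L·h
intramuscular injection tail: 413.7/0.063 = 6566.667; AUC_ev,0→∞ = 5285.15 + 6566.667 = 11851.817 µg/L·h
F = (AUC_ev/D_ev)/(AUC_iv/D_iv) = (11851.817/10)/(26571.749/10) = 1185.1817/2657.1749 = 0.4460

F = 0.446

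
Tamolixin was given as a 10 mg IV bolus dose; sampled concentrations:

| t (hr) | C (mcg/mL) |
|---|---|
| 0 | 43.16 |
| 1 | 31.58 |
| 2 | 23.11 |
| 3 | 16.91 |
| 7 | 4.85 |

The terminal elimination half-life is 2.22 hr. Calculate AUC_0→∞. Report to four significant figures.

Trapezoidal AUC_0→7:
  [0→1]: (43.16+31.58)/2 × 1 = 37.37
  [1→2]: (31.58+23.11)/2 × 1 = 27.345
  [2→3]: (23.11+16.91)/2 × 1 = 20.01
  [3→7]: (16.91+4.85)/2 × 4 = 43.52
  Sum = 128.245 mcg/mL·hr
k_e = ln2 / t½ = 0.693147 / 2.22 = 0.3122 hr^-1
Extrapolated tail: C_last / k_e = 4.85 / 0.3122 = 15.535
AUC_0→∞ = 128.245 + 15.535 = 143.78 mcg/mL·hr

AUC = 143.8 mcg/mL·hr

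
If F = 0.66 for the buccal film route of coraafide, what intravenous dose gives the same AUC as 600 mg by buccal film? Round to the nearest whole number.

D_iv = 396 mg

Systemic exposure from an extravascular dose = F × D_ev, so the equivalent IV dose is F × D_ev.
D_iv = F × D_ev = 0.66 × 600 = 396 mg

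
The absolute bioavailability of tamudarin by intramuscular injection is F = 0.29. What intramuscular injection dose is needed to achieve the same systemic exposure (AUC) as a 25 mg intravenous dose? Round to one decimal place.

For equal systemic exposure: F × D_ev = D_iv
D_ev = D_iv / F = 25 / 0.29 = 86.2069 mg

D_intramuscular = 86.2 mg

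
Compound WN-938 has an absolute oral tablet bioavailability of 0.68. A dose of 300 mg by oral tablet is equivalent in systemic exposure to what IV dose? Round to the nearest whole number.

Systemic exposure from an extravascular dose = F × D_ev, so the equivalent IV dose is F × D_ev.
D_iv = F × D_ev = 0.68 × 300 = 204 mg

D_iv = 204 mg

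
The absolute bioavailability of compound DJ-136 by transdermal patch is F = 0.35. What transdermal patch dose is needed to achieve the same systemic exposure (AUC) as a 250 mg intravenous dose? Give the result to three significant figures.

For equal systemic exposure: F × D_ev = D_iv
D_ev = D_iv / F = 250 / 0.35 = 714.286 mg

D_transdermal = 714 mg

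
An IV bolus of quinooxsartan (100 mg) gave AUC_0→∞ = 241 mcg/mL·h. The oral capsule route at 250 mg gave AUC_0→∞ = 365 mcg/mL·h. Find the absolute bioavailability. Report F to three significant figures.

F = 0.606

F = (AUC_ev / D_ev) / (AUC_iv / D_iv)
  = (365/250) / (241/100)
  = 1.46 / 2.41 = 0.6058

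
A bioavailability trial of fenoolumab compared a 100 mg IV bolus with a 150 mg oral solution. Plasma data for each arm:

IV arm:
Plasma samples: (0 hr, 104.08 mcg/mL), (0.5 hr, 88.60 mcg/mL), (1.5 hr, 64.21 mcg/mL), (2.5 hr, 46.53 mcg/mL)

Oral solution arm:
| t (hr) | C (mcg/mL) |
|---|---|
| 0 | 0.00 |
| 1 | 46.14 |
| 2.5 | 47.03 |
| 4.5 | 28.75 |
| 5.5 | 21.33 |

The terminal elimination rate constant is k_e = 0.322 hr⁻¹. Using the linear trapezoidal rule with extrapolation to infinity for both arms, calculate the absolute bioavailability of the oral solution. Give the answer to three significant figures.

F = 0.534

Trapezoidal AUC_0→2.5 (IV):
  [0→0.5]: (104.08+88.60)/2 × 0.5 = 48.17
  [0.5→1.5]: (88.60+64.21)/2 × 1 = 76.405
  [1.5→2.5]: (64.21+46.53)/2 × 1 = 55.37
  Sum = 179.945 mcg/mL·hr
IV tail: 46.53/0.322 = 144.503; AUC_iv,0→∞ = 179.945 + 144.503 = 324.448 mcg/mL·hr
Trapezoidal AUC_0→5.5 (oral solution):
  [0→1]: (0.00+46.14)/2 × 1 = 23.07
  [1→2.5]: (46.14+47.03)/2 × 1.5 = 69.8775
  [2.5→4.5]: (47.03+28.75)/2 × 2 = 75.78
  [4.5→5.5]: (28.75+21.33)/2 × 1 = 25.04
  Sum = 193.7675 mcg/mL·hr
oral solution tail: 21.33/0.322 = 66.242; AUC_ev,0→∞ = 193.7675 + 66.242 = 260.0095 mcg/mL·hr
F = (AUC_ev/D_ev)/(AUC_iv/D_iv) = (260.0095/150)/(324.448/100) = 1.7334/3.24448 = 0.5343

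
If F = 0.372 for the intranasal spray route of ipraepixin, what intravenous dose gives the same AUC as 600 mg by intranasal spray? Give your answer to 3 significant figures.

D_iv = 223 mg

Systemic exposure from an extravascular dose = F × D_ev, so the equivalent IV dose is F × D_ev.
D_iv = F × D_ev = 0.372 × 600 = 223.2 mg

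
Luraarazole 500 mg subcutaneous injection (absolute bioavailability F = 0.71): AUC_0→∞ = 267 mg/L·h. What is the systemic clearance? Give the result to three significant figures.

CL = F × Dose / AUC_0→∞
   = 0.71 × 500 / 267 = 1.32959 L/h

CL = 1.33 L/h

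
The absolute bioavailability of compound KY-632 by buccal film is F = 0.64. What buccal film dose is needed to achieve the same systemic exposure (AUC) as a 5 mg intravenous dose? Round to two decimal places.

For equal systemic exposure: F × D_ev = D_iv
D_ev = D_iv / F = 5 / 0.64 = 7.8125 mg

D_buccal = 7.81 mg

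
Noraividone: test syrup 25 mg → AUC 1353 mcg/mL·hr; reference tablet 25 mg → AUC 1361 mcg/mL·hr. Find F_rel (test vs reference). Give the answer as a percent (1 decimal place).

F_rel = 99.4%

F_rel = (AUC_test/D_test) / (AUC_ref/D_ref)
      = (1353/25) / (1361/25)
      = 54.12 / 54.44 = 0.9941 = 99.41%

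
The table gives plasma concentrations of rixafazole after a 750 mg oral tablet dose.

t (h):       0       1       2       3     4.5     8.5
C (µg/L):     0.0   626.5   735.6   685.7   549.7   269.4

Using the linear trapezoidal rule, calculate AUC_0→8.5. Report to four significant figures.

AUC = 4270 µg/L·h

Trapezoidal AUC_0→8.5:
  [0→1]: (0.0+626.5)/2 × 1 = 313.25
  [1→2]: (626.5+735.6)/2 × 1 = 681.05
  [2→3]: (735.6+685.7)/2 × 1 = 710.65
  [3→4.5]: (685.7+549.7)/2 × 1.5 = 926.55
  [4.5→8.5]: (549.7+269.4)/2 × 4 = 1638.2
  Sum = 4269.7 µg/L·h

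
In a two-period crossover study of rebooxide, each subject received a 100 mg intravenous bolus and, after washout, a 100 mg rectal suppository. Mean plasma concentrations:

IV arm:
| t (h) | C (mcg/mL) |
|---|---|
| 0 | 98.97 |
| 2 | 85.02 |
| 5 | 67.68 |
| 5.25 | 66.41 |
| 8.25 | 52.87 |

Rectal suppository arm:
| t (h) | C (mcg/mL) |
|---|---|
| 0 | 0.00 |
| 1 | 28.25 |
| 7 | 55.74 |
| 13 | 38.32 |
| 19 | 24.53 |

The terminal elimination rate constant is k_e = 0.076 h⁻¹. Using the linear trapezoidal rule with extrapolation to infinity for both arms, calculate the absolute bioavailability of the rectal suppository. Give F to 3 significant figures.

Trapezoidal AUC_0→8.25 (IV):
  [0→2]: (98.97+85.02)/2 × 2 = 183.99
  [2→5]: (85.02+67.68)/2 × 3 = 229.05
  [5→5.25]: (67.68+66.41)/2 × 0.25 = 16.76125
  [5.25→8.25]: (66.41+52.87)/2 × 3 = 178.92
  Sum = 608.72125 mcg/mL·h
IV tail: 52.87/0.076 = 695.658; AUC_iv,0→∞ = 608.72125 + 695.658 = 1304.37925 mcg/mL·h
Trapezoidal AUC_0→19 (rectal suppository):
  [0→1]: (0.00+28.25)/2 × 1 = 14.125
  [1→7]: (28.25+55.74)/2 × 6 = 251.97
  [7→13]: (55.74+38.32)/2 × 6 = 282.18
  [13→19]: (38.32+24.53)/2 × 6 = 188.55
  Sum = 736.825 mcg/mL·h
rectal suppository tail: 24.53/0.076 = 322.763; AUC_ev,0→∞ = 736.825 + 322.763 = 1059.588 mcg/mL·h
F = (AUC_ev/D_ev)/(AUC_iv/D_iv) = (1059.588/100)/(1304.37925/100) = 10.59588/13.0438 = 0.8123

F = 0.812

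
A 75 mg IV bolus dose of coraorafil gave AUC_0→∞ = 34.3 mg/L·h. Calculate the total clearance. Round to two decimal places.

CL = Dose_iv / AUC_0→∞
   = 75 / 34.3 = 2.18659 L/h

CL = 2.19 L/h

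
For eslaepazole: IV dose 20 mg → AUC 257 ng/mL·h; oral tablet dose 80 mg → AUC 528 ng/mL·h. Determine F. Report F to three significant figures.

F = 0.514

F = (AUC_ev / D_ev) / (AUC_iv / D_iv)
  = (528/80) / (257/20)
  = 6.6 / 12.85 = 0.5136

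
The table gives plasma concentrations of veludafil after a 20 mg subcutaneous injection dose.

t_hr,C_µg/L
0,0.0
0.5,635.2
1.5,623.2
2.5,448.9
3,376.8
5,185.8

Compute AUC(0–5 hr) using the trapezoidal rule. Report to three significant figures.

AUC = 2090 µg/L·hr

Trapezoidal AUC_0→5:
  [0→0.5]: (0.0+635.2)/2 × 0.5 = 158.8
  [0.5→1.5]: (635.2+623.2)/2 × 1 = 629.2
  [1.5→2.5]: (623.2+448.9)/2 × 1 = 536.05
  [2.5→3]: (448.9+376.8)/2 × 0.5 = 206.425
  [3→5]: (376.8+185.8)/2 × 2 = 562.6
  Sum = 2093.075 µg/L·hr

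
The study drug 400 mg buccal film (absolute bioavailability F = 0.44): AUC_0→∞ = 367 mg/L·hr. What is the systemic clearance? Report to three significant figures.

CL = 0.480 L/hr

CL = F × Dose / AUC_0→∞
   = 0.44 × 400 / 367 = 0.479564 L/hr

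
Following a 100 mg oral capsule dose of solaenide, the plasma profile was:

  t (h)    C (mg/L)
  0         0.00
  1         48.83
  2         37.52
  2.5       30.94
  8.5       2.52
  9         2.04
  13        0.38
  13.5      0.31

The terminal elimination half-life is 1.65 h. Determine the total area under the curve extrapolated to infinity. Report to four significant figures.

AUC = 192.0 mg/L·h

Trapezoidal AUC_0→13.5:
  [0→1]: (0.00+48.83)/2 × 1 = 24.415
  [1→2]: (48.83+37.52)/2 × 1 = 43.175
  [2→2.5]: (37.52+30.94)/2 × 0.5 = 17.115
  [2.5→8.5]: (30.94+2.52)/2 × 6 = 100.38
  [8.5→9]: (2.52+2.04)/2 × 0.5 = 1.14
  [9→13]: (2.04+0.38)/2 × 4 = 4.84
  [13→13.5]: (0.38+0.31)/2 × 0.5 = 0.1725
  Sum = 191.2375 mg/L·h
k_e = ln2 / t½ = 0.693147 / 1.65 = 0.4201 h^-1
Extrapolated tail: C_last / k_e = 0.31 / 0.4201 = 0.738
AUC_0→∞ = 191.2375 + 0.738 = 191.9755 mg/L·h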